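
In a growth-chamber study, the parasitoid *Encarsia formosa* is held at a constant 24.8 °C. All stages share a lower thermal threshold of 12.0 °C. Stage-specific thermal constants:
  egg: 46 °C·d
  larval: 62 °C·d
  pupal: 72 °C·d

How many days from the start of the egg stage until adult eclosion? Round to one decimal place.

Daily accumulation at 24.8 °C = 24.8 − 12.0 = 12.8 DD/day.
Total K = 46 + 62 + 72 = 180 DD.
Total duration = 180 / 12.8 = 14.062 ≈ 14.1 days.

14.1 days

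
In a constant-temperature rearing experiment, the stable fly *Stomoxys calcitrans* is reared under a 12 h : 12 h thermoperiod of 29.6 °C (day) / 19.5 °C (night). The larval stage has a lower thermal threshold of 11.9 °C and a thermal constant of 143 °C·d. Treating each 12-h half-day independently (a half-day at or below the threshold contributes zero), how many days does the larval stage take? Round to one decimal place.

Day half: max(0, 29.6 − 11.9) × 0.5 = 17.7 × 0.5 = 8.85 DD.
Night half: max(0, 19.5 − 11.9) × 0.5 = 7.6 × 0.5 = 3.80 DD.
Per 24 h: 12.65 DD/day.
Duration = 143 / 12.65 = 11.304 ≈ 11.3 days.

11.3 days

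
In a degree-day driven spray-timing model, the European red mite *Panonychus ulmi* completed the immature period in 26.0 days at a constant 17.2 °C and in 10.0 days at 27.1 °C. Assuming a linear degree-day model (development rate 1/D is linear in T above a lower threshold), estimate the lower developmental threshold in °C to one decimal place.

Under the model K = D·(T − T_b), so D₁·(T₁ − T_b) = D₂·(T₂ − T_b).
26.0·(17.2 − T_b) = 10.0·(27.1 − T_b)
T_b = (26.0·17.2 − 10.0·27.1) / (26.0 − 10.0) = 176.20 / 16.0 = 11.012 °C ≈ 11.0 °C.

11.0 °C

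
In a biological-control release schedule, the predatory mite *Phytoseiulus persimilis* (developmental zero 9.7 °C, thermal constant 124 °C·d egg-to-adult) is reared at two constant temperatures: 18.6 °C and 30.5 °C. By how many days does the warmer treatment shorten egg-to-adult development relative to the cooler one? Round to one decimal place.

8.0 days

At 18.6 °C: 124 / (18.6 − 9.7) = 124 / 8.9 = 13.933 d.
At 30.5 °C: 124 / (30.5 − 9.7) = 124 / 20.8 = 5.962 d.
Difference = |13.933 − 5.962| = 7.971 ≈ 8.0 days.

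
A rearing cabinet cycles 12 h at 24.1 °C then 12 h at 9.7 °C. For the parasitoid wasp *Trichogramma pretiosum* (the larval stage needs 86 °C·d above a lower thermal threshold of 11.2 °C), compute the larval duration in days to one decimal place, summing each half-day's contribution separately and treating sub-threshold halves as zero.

Day half: max(0, 24.1 − 11.2) × 0.5 = 12.9 × 0.5 = 6.45 DD.
Night half: max(0, 9.7 − 11.2) × 0.5 = 0.0 × 0.5 = 0.00 DD.
Per 24 h: 6.45 DD/day.
Duration = 86 / 6.45 = 13.333 ≈ 13.3 days.

13.3 days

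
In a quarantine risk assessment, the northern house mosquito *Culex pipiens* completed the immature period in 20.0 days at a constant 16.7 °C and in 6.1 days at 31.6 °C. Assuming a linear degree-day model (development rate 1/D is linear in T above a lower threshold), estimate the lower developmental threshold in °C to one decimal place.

10.2 °C

Linear rate model ⇒ the product D·(T − T_b) is constant across temperatures.
20.0·(16.7 − T_b) = 6.1·(31.6 − T_b)
T_b = (20.0·16.7 − 6.1·31.6) / (20.0 − 6.1) = 141.24 / 13.9 = 10.161 °C ≈ 10.2 °C.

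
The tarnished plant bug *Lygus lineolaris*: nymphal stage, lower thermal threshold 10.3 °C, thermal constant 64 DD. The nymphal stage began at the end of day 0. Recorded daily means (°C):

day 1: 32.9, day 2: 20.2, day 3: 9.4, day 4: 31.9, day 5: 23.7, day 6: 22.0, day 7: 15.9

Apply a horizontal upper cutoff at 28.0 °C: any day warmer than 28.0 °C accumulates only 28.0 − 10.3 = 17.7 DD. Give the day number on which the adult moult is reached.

Daily DD above 10.3 °C (capped at 17.7): 17.7, 9.9, 0.0, 17.7, 13.4, 11.7, 5.6.
Cumulative: 17.7, 27.6, 27.6, 45.3, 58.7, 70.4, 76.0.
The total first reaches 64 DD on day 6.

day 6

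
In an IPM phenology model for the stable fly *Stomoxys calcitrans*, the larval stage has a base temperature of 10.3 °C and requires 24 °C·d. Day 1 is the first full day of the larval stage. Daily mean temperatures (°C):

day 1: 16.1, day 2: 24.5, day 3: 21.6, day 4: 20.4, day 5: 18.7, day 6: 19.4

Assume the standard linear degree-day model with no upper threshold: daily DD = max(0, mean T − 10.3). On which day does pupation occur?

Daily DD above 10.3 °C: 5.8, 14.2, 11.3, 10.1, 8.4, 9.1.
Cumulative: 5.8, 20.0, 31.3, 41.4, 49.8, 58.9.
The total first reaches 24 DD on day 3.

day 3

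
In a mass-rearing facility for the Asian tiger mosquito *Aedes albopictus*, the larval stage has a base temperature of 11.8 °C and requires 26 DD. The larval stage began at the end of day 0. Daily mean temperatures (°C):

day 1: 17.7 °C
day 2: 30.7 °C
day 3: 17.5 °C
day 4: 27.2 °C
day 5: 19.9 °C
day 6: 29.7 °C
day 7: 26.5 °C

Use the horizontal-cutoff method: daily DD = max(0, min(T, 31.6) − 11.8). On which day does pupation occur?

Daily DD above 11.8 °C (capped at 19.8): 5.9, 18.9, 5.7, 15.4, 8.1, 17.9, 14.7.
Cumulative: 5.9, 24.8, 30.5, 45.9, 54.0, 71.9, 86.6.
The total first reaches 26 DD on day 3.

day 3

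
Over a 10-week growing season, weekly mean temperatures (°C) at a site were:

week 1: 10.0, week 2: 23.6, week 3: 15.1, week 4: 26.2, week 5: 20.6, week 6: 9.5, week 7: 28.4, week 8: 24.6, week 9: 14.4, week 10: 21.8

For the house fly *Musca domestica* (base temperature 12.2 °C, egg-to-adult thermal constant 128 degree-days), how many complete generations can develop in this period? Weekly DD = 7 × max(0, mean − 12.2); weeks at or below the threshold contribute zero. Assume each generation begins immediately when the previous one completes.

4 generations

Weekly DD (7 × max(0, T̄ − 12.2)): 0.0, 79.8, 20.3, 98.0, 58.8, 0.0, 113.4, 86.8, 15.4, 67.2.
Season total = 539.7 DD.
Complete generations = ⌊539.7 / 128⌋ = 4.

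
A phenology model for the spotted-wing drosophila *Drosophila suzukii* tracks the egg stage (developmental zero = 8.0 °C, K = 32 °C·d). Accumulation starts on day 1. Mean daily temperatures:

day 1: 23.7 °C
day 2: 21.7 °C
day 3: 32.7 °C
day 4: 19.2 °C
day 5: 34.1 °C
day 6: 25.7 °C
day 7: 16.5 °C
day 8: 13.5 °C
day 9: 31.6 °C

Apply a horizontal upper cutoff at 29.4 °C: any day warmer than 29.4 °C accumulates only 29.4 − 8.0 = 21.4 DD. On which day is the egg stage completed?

day 3

Daily DD above 8.0 °C (capped at 21.4): 15.7, 13.7, 21.4, 11.2, 21.4, 17.7, 8.5, 5.5, 21.4.
Cumulative: 15.7, 29.4, 50.8, 62.0, 83.4, 101.1, 109.6, 115.1, 136.5.
The total first reaches 32 DD on day 3.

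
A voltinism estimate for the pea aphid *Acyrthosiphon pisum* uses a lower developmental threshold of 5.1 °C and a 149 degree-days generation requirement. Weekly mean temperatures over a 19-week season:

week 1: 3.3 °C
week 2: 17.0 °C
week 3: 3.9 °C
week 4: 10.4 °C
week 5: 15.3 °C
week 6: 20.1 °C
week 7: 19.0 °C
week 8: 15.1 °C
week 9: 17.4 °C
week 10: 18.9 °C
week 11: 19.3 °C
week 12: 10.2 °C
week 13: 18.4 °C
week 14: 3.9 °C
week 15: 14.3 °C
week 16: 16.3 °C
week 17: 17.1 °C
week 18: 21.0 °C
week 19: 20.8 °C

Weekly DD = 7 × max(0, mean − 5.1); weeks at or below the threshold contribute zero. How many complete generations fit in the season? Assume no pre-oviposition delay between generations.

Weekly DD (7 × max(0, T̄ − 5.1)): 0.0, 83.3, 0.0, 37.1, 71.4, 105.0, 97.3, 70.0, 86.1, 96.6, 99.4, 35.7, 93.1, 0.0, 64.4, 78.4, 84.0, 111.3, 109.9.
Season total = 1323.0 DD.
Complete generations = ⌊1323.0 / 149⌋ = 8.

8 generations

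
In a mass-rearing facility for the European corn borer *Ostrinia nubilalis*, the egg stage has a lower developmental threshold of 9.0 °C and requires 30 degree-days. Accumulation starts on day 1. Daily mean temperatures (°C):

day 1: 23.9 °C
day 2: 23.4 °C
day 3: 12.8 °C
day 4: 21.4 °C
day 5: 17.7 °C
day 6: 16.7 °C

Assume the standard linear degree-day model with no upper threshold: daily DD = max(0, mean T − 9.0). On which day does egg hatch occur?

day 3

Daily DD above 9.0 °C: 14.9, 14.4, 3.8, 12.4, 8.7, 7.7.
Cumulative: 14.9, 29.3, 33.1, 45.5, 54.2, 61.9.
The total first reaches 30 DD on day 3.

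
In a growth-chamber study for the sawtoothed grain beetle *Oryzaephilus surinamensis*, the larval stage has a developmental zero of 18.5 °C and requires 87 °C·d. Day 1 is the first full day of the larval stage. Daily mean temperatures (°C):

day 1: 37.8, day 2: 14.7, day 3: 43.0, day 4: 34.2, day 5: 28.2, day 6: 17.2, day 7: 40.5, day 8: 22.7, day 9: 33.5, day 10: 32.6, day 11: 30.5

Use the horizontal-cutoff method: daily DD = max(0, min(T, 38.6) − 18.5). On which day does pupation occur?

day 8

Daily DD above 18.5 °C (capped at 20.1): 19.3, 0.0, 20.1, 15.7, 9.7, 0.0, 20.1, 4.2, 15.0, 14.1, 12.0.
Cumulative: 19.3, 19.3, 39.4, 55.1, 64.8, 64.8, 84.9, 89.1, 104.1, 118.2, 130.2.
The total first reaches 87 DD on day 8.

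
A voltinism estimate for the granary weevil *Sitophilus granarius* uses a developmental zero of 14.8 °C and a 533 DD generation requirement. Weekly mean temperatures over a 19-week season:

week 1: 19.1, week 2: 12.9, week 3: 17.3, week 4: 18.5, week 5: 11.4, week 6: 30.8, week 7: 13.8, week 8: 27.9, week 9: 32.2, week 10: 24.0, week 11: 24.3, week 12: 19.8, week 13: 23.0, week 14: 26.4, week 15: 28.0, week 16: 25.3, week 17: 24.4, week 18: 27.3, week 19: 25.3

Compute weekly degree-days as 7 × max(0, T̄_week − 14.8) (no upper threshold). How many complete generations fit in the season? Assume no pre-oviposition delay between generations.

2 generations

Weekly DD (7 × max(0, T̄ − 14.8)): 30.1, 0.0, 17.5, 25.9, 0.0, 112.0, 0.0, 91.7, 121.8, 64.4, 66.5, 35.0, 57.4, 81.2, 92.4, 73.5, 67.2, 87.5, 73.5.
Season total = 1097.6 DD.
Complete generations = ⌊1097.6 / 533⌋ = 2.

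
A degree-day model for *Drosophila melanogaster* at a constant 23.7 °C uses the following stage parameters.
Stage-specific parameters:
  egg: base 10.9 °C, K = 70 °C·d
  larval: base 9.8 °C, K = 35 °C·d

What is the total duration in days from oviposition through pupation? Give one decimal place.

egg: 70 / (23.7 − 10.9) = 70 / 12.8 = 5.469 d.
larval: 35 / (23.7 − 9.8) = 35 / 13.9 = 2.518 d.
Sum = 7.987 ≈ 8.0 days.

8.0 days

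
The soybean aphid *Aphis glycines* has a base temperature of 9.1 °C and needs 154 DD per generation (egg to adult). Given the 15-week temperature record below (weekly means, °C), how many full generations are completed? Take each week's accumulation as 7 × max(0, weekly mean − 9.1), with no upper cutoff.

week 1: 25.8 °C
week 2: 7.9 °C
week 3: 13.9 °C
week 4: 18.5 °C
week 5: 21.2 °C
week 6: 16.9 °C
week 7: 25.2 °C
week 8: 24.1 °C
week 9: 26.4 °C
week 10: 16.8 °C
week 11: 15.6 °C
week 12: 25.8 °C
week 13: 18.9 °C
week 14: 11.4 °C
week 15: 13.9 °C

Weekly DD (7 × max(0, T̄ − 9.1)): 116.9, 0.0, 33.6, 65.8, 84.7, 54.6, 112.7, 105.0, 121.1, 53.9, 45.5, 116.9, 68.6, 16.1, 33.6.
Season total = 1029.0 DD.
Complete generations = ⌊1029.0 / 154⌋ = 6.

6 generations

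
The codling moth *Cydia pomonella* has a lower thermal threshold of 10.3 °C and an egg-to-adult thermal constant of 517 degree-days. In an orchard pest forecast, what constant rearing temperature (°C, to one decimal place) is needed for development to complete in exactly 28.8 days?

Required daily accumulation = 517 / 28.8 = 17.951 DD/day.
T = T_base + 17.951 = 10.3 + 17.951 = 28.251 ≈ 28.3 °C.

28.3 °C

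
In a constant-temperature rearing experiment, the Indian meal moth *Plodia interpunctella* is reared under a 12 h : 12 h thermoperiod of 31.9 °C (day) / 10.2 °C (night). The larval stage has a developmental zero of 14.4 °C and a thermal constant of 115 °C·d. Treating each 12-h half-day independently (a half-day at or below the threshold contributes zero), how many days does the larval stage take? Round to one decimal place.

13.1 days

Day half: max(0, 31.9 − 14.4) × 0.5 = 17.5 × 0.5 = 8.75 DD.
Night half: max(0, 10.2 − 14.4) × 0.5 = 0.0 × 0.5 = 0.00 DD.
Per 24 h: 8.75 DD/day.
Duration = 115 / 8.75 = 13.143 ≈ 13.1 days.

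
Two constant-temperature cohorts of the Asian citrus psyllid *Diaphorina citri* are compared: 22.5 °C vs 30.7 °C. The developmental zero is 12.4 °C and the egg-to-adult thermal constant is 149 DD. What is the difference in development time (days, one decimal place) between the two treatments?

At 22.5 °C: 149 / (22.5 − 12.4) = 149 / 10.1 = 14.752 d.
At 30.7 °C: 149 / (30.7 − 12.4) = 149 / 18.3 = 8.142 d.
Difference = |14.752 − 8.142| = 6.610 ≈ 6.6 days.

6.6 days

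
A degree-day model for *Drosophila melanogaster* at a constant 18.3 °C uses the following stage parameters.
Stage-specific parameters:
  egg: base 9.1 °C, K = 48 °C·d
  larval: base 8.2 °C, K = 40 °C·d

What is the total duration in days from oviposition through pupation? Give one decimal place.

egg: 48 / (18.3 − 9.1) = 48 / 9.2 = 5.217 d.
larval: 40 / (18.3 − 8.2) = 40 / 10.1 = 3.960 d.
Sum = 9.178 ≈ 9.2 days.

9.2 days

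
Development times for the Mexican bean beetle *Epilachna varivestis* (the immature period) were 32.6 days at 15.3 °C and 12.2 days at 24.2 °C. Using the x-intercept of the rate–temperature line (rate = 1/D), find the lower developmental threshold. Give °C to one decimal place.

Under the model K = D·(T − T_b), so D₁·(T₁ − T_b) = D₂·(T₂ − T_b).
32.6·(15.3 − T_b) = 12.2·(24.2 − T_b)
T_b = (32.6·15.3 − 12.2·24.2) / (32.6 − 12.2) = 203.54 / 20.4 = 9.977 °C ≈ 10.0 °C.

10.0 °C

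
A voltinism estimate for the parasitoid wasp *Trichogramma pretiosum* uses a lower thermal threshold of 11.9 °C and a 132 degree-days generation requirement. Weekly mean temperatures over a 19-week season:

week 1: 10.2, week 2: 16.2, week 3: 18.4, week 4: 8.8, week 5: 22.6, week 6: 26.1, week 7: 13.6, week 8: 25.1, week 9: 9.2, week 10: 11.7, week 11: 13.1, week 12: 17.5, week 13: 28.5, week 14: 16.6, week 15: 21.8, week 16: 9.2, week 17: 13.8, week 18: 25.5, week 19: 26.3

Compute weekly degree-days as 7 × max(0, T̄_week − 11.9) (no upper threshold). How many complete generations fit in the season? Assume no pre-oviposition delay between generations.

6 generations

Weekly DD (7 × max(0, T̄ − 11.9)): 0.0, 30.1, 45.5, 0.0, 74.9, 99.4, 11.9, 92.4, 0.0, 0.0, 8.4, 39.2, 116.2, 32.9, 69.3, 0.0, 13.3, 95.2, 100.8.
Season total = 829.5 DD.
Complete generations = ⌊829.5 / 132⌋ = 6.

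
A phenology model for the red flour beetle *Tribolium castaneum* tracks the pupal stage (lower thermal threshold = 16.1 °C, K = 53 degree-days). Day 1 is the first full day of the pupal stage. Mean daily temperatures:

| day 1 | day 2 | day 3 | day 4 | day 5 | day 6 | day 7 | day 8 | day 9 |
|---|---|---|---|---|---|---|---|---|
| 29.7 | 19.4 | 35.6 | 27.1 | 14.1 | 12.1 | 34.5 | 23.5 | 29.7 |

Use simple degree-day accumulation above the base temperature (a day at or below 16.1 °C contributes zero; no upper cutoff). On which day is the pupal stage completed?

Daily DD above 16.1 °C: 13.6, 3.3, 19.5, 11.0, 0.0, 0.0, 18.4, 7.4, 13.6.
Cumulative: 13.6, 16.9, 36.4, 47.4, 47.4, 47.4, 65.8, 73.2, 86.8.
The total first reaches 53 DD on day 7.

day 7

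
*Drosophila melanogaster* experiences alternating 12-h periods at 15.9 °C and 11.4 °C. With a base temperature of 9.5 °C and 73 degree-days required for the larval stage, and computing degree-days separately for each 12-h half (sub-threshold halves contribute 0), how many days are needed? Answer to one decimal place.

17.6 days

Day half: max(0, 15.9 − 9.5) × 0.5 = 6.4 × 0.5 = 3.20 DD.
Night half: max(0, 11.4 − 9.5) × 0.5 = 1.9 × 0.5 = 0.95 DD.
Per 24 h: 4.15 DD/day.
Duration = 73 / 4.15 = 17.590 ≈ 17.6 days.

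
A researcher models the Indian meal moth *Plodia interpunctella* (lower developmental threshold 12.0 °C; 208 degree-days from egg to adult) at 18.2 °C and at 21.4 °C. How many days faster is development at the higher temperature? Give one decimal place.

11.4 days

At 18.2 °C: 208 / (18.2 − 12.0) = 208 / 6.2 = 33.548 d.
At 21.4 °C: 208 / (21.4 − 12.0) = 208 / 9.4 = 22.128 d.
Difference = |33.548 − 22.128| = 11.421 ≈ 11.4 days.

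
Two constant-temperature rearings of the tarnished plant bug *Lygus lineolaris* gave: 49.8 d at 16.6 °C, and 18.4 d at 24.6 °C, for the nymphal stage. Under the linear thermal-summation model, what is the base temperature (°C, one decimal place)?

11.9 °C

Equal thermal constants: D₁(T₁ − T_b) = D₂(T₂ − T_b).
49.8·(16.6 − T_b) = 18.4·(24.6 − T_b)
T_b = (49.8·16.6 − 18.4·24.6) / (49.8 − 18.4) = 374.04 / 31.4 = 11.912 °C ≈ 11.9 °C.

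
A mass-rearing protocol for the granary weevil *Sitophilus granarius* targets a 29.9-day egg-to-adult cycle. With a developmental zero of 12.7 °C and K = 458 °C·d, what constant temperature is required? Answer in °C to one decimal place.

28.0 °C

Required daily accumulation = 458 / 29.9 = 15.318 DD/day.
T = T_base + 15.318 = 12.7 + 15.318 = 28.018 ≈ 28.0 °C.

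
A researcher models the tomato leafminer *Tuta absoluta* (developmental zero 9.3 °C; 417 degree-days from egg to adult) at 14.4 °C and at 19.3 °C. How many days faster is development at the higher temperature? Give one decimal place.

40.1 days

At 14.4 °C: 417 / (14.4 − 9.3) = 417 / 5.1 = 81.765 d.
At 19.3 °C: 417 / (19.3 − 9.3) = 417 / 10.0 = 41.700 d.
Difference = |81.765 − 41.700| = 40.065 ≈ 40.1 days.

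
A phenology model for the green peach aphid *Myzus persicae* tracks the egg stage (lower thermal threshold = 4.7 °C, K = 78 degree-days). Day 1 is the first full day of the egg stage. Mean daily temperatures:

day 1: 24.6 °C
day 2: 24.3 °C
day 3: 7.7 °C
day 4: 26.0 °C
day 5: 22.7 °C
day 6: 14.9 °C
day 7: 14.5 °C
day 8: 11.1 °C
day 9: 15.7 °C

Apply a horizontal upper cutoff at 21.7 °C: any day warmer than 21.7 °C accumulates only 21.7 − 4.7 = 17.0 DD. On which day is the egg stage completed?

day 6

Daily DD above 4.7 °C (capped at 17.0): 17.0, 17.0, 3.0, 17.0, 17.0, 10.2, 9.8, 6.4, 11.0.
Cumulative: 17.0, 34.0, 37.0, 54.0, 71.0, 81.2, 91.0, 97.4, 108.4.
The total first reaches 78 DD on day 6.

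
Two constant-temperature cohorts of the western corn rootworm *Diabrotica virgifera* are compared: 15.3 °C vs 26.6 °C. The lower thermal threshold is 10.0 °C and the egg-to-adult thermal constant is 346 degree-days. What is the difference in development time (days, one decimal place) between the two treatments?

44.4 days

At 15.3 °C: 346 / (15.3 − 10.0) = 346 / 5.3 = 65.283 d.
At 26.6 °C: 346 / (26.6 − 10.0) = 346 / 16.6 = 20.843 d.
Difference = |65.283 − 20.843| = 44.440 ≈ 44.4 days.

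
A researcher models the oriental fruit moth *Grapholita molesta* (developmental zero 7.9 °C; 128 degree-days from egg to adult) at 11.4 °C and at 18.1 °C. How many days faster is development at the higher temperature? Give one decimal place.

At 11.4 °C: 128 / (11.4 − 7.9) = 128 / 3.5 = 36.571 d.
At 18.1 °C: 128 / (18.1 − 7.9) = 128 / 10.2 = 12.549 d.
Difference = |36.571 − 12.549| = 24.022 ≈ 24.0 days.

24.0 days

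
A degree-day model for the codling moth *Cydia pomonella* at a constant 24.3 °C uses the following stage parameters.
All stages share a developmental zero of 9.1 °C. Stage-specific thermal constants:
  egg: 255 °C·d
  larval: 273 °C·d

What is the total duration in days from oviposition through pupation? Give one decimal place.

Daily accumulation at 24.3 °C = 24.3 − 9.1 = 15.2 DD/day.
Total K = 255 + 273 = 528 DD.
Total duration = 528 / 15.2 = 34.737 ≈ 34.7 days.

34.7 days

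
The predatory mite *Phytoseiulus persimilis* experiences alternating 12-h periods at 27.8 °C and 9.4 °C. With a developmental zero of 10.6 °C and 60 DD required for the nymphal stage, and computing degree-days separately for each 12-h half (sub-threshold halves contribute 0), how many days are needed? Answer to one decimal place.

Day half: max(0, 27.8 − 10.6) × 0.5 = 17.2 × 0.5 = 8.60 DD.
Night half: max(0, 9.4 − 10.6) × 0.5 = 0.0 × 0.5 = 0.00 DD.
Per 24 h: 8.60 DD/day.
Duration = 60 / 8.60 = 6.977 ≈ 7.0 days.

7.0 days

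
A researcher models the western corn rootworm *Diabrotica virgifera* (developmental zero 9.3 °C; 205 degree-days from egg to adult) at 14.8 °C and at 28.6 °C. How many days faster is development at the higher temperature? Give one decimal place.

26.7 days

At 14.8 °C: 205 / (14.8 − 9.3) = 205 / 5.5 = 37.273 d.
At 28.6 °C: 205 / (28.6 − 9.3) = 205 / 19.3 = 10.622 d.
Difference = |37.273 − 10.622| = 26.651 ≈ 26.7 days.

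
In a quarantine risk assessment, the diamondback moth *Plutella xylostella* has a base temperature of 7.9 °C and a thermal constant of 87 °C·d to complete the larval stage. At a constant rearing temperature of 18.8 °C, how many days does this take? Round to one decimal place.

Daily accumulation = 18.8 − 7.9 = 10.9 DD/day.
Duration = 87 / 10.9 = 7.982 ≈ 8.0 days.

8.0 days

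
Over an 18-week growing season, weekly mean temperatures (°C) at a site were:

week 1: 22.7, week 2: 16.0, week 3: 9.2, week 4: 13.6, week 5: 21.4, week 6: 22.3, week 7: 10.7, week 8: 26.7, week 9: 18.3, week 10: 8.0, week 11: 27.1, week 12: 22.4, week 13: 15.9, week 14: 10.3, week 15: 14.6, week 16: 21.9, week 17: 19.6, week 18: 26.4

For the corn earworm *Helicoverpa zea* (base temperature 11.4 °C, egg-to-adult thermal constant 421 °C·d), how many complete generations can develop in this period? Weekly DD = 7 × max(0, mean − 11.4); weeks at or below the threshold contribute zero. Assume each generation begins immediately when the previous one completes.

2 generations

Weekly DD (7 × max(0, T̄ − 11.4)): 79.1, 32.2, 0.0, 15.4, 70.0, 76.3, 0.0, 107.1, 48.3, 0.0, 109.9, 77.0, 31.5, 0.0, 22.4, 73.5, 57.4, 105.0.
Season total = 905.1 DD.
Complete generations = ⌊905.1 / 421⌋ = 2.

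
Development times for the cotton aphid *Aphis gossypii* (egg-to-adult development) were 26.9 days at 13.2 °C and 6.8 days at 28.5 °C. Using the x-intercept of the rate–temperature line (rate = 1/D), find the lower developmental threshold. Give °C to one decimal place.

8.0 °C

Equal thermal constants: D₁(T₁ − T_b) = D₂(T₂ − T_b).
26.9·(13.2 − T_b) = 6.8·(28.5 − T_b)
T_b = (26.9·13.2 − 6.8·28.5) / (26.9 − 6.8) = 161.28 / 20.1 = 8.024 °C ≈ 8.0 °C.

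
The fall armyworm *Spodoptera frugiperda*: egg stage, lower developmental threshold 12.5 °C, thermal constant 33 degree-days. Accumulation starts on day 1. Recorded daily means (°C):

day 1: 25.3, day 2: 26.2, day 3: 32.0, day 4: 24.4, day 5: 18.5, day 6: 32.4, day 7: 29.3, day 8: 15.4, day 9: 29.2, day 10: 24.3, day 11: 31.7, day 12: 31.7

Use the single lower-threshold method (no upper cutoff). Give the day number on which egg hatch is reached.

day 3

Daily DD above 12.5 °C: 12.8, 13.7, 19.5, 11.9, 6.0, 19.9, 16.8, 2.9, 16.7, 11.8, 19.2, 19.2.
Cumulative: 12.8, 26.5, 46.0, 57.9, 63.9, 83.8, 100.6, 103.5, 120.2, 132.0, 151.2, 170.4.
The total first reaches 33 DD on day 3.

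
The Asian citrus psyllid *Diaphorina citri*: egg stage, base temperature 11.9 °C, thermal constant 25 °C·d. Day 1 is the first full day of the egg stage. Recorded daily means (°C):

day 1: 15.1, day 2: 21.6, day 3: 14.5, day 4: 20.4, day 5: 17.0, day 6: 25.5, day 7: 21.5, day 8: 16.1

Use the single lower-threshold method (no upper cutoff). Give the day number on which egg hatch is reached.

Daily DD above 11.9 °C: 3.2, 9.7, 2.6, 8.5, 5.1, 13.6, 9.6, 4.2.
Cumulative: 3.2, 12.9, 15.5, 24.0, 29.1, 42.7, 52.3, 56.5.
The total first reaches 25 DD on day 5.

day 5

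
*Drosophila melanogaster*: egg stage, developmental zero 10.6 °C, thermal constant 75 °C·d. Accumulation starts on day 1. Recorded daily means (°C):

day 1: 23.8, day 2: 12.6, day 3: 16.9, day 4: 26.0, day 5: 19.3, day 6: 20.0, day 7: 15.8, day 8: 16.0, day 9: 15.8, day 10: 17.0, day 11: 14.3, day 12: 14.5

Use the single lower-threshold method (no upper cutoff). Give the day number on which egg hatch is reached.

Daily DD above 10.6 °C: 13.2, 2.0, 6.3, 15.4, 8.7, 9.4, 5.2, 5.4, 5.2, 6.4, 3.7, 3.9.
Cumulative: 13.2, 15.2, 21.5, 36.9, 45.6, 55.0, 60.2, 65.6, 70.8, 77.2, 80.9, 84.8.
The total first reaches 75 DD on day 10.

day 10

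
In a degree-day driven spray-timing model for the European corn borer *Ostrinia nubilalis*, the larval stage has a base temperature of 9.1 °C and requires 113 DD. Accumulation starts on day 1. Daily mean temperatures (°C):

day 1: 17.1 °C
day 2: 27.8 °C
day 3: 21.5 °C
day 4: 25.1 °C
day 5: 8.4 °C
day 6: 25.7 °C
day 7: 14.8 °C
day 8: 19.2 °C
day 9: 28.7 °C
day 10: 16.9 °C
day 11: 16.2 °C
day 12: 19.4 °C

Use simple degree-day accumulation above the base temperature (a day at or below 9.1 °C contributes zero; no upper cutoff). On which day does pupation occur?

Daily DD above 9.1 °C: 8.0, 18.7, 12.4, 16.0, 0.0, 16.6, 5.7, 10.1, 19.6, 7.8, 7.1, 10.3.
Cumulative: 8.0, 26.7, 39.1, 55.1, 55.1, 71.7, 77.4, 87.5, 107.1, 114.9, 122.0, 132.3.
The total first reaches 113 DD on day 10.

day 10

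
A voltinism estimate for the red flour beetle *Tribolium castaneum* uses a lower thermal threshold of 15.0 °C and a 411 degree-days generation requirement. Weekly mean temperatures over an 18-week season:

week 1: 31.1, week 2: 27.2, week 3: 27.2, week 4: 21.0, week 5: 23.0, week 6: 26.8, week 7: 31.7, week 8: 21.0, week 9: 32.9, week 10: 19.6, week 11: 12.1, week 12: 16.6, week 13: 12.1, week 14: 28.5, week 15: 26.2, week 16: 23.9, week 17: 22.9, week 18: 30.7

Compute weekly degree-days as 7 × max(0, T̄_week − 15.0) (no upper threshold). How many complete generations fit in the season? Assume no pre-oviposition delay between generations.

Weekly DD (7 × max(0, T̄ − 15.0)): 112.7, 85.4, 85.4, 42.0, 56.0, 82.6, 116.9, 42.0, 125.3, 32.2, 0.0, 11.2, 0.0, 94.5, 78.4, 62.3, 55.3, 109.9.
Season total = 1192.1 DD.
Complete generations = ⌊1192.1 / 411⌋ = 2.

2 generations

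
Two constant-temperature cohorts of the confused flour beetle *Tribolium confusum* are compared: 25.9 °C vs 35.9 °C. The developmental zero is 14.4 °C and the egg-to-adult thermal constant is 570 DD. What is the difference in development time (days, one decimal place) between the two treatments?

23.1 days

At 25.9 °C: 570 / (25.9 − 14.4) = 570 / 11.5 = 49.565 d.
At 35.9 °C: 570 / (35.9 − 14.4) = 570 / 21.5 = 26.512 d.
Difference = |49.565 − 26.512| = 23.054 ≈ 23.1 days.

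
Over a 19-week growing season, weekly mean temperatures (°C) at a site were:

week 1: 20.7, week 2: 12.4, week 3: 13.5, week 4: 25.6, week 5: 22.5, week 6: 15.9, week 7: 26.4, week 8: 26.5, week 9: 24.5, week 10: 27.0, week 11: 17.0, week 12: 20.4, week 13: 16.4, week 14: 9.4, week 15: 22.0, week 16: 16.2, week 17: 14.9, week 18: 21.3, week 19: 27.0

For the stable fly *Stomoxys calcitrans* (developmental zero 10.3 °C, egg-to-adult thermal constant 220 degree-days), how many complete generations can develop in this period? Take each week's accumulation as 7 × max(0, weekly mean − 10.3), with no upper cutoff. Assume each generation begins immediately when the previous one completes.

5 generations

Weekly DD (7 × max(0, T̄ − 10.3)): 72.8, 14.7, 22.4, 107.1, 85.4, 39.2, 112.7, 113.4, 99.4, 116.9, 46.9, 70.7, 42.7, 0.0, 81.9, 41.3, 32.2, 77.0, 116.9.
Season total = 1293.6 DD.
Complete generations = ⌊1293.6 / 220⌋ = 5.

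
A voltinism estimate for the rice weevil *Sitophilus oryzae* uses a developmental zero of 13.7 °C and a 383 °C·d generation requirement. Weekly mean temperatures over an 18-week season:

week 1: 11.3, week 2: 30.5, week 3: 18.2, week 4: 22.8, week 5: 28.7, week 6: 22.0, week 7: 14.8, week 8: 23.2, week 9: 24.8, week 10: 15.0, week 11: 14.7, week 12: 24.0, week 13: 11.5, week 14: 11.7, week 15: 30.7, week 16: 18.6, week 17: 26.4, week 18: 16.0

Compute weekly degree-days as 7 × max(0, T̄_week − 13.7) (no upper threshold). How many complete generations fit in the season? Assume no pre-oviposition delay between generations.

Weekly DD (7 × max(0, T̄ − 13.7)): 0.0, 117.6, 31.5, 63.7, 105.0, 58.1, 7.7, 66.5, 77.7, 9.1, 7.0, 72.1, 0.0, 0.0, 119.0, 34.3, 88.9, 16.1.
Season total = 874.3 DD.
Complete generations = ⌊874.3 / 383⌋ = 2.

2 generations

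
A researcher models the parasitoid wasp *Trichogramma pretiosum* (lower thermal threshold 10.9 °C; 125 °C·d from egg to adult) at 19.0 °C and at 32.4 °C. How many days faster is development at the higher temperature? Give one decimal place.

9.6 days

At 19.0 °C: 125 / (19.0 − 10.9) = 125 / 8.1 = 15.432 d.
At 32.4 °C: 125 / (32.4 − 10.9) = 125 / 21.5 = 5.814 d.
Difference = |15.432 − 5.814| = 9.618 ≈ 9.6 days.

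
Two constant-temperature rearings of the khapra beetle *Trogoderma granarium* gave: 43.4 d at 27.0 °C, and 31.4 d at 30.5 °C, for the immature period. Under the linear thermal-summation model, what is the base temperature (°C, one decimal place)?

17.8 °C

Under the model K = D·(T − T_b), so D₁·(T₁ − T_b) = D₂·(T₂ − T_b).
43.4·(27.0 − T_b) = 31.4·(30.5 − T_b)
T_b = (43.4·27.0 − 31.4·30.5) / (43.4 − 31.4) = 214.10 / 12.0 = 17.842 °C ≈ 17.8 °C.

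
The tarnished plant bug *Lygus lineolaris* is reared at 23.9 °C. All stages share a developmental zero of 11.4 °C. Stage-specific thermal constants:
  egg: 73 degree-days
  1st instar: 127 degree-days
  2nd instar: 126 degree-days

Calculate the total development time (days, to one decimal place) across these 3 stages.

26.1 days

Daily accumulation at 23.9 °C = 23.9 − 11.4 = 12.5 DD/day.
Total K = 73 + 127 + 126 = 326 DD.
Total duration = 326 / 12.5 = 26.080 ≈ 26.1 days.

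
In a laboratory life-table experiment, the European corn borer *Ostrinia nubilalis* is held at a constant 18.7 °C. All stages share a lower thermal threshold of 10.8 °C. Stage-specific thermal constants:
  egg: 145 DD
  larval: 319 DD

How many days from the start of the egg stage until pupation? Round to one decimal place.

Daily accumulation at 18.7 °C = 18.7 − 10.8 = 7.9 DD/day.
Total K = 145 + 319 = 464 DD.
Total duration = 464 / 7.9 = 58.734 ≈ 58.7 days.

58.7 days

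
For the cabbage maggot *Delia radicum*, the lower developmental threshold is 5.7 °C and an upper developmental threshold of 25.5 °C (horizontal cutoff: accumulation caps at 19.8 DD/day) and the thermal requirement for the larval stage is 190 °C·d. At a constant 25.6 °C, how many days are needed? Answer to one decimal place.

9.6 days

Temperature 25.6 °C exceeds the upper threshold, so daily accumulation caps at 25.5 − 5.7 = 19.8 DD/day.
Duration = 190 / 19.8 = 9.596 ≈ 9.6 days.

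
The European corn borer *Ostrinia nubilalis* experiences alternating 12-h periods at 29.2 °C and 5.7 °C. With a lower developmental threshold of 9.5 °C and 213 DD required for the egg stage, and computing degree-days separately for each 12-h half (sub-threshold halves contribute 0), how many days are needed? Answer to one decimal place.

Day half: max(0, 29.2 − 9.5) × 0.5 = 19.7 × 0.5 = 9.85 DD.
Night half: max(0, 5.7 − 9.5) × 0.5 = 0.0 × 0.5 = 0.00 DD.
Per 24 h: 9.85 DD/day.
Duration = 213 / 9.85 = 21.624 ≈ 21.6 days.

21.6 days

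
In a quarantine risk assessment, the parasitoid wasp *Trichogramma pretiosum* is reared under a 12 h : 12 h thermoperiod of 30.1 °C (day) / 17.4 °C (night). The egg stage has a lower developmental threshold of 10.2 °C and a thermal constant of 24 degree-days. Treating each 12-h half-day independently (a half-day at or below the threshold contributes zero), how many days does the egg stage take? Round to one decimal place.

1.8 days

Day half: max(0, 30.1 − 10.2) × 0.5 = 19.9 × 0.5 = 9.95 DD.
Night half: max(0, 17.4 − 10.2) × 0.5 = 7.2 × 0.5 = 3.60 DD.
Per 24 h: 13.55 DD/day.
Duration = 24 / 13.55 = 1.771 ≈ 1.8 days.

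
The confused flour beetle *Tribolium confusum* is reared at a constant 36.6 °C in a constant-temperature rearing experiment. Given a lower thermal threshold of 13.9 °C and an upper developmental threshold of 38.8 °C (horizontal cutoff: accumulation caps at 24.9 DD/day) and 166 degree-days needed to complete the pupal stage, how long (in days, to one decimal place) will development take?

Daily accumulation = 36.6 − 13.9 = 22.7 DD/day.
Duration = 166 / 22.7 = 7.313 ≈ 7.3 days.

7.3 days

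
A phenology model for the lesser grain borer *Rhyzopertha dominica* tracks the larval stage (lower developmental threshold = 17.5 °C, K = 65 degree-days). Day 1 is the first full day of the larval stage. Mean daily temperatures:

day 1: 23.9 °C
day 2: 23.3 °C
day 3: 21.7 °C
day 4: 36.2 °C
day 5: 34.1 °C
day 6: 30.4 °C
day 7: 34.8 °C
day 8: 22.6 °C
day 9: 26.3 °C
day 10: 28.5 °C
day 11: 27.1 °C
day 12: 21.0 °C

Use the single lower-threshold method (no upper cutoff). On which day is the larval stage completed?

day 7

Daily DD above 17.5 °C: 6.4, 5.8, 4.2, 18.7, 16.6, 12.9, 17.3, 5.1, 8.8, 11.0, 9.6, 3.5.
Cumulative: 6.4, 12.2, 16.4, 35.1, 51.7, 64.6, 81.9, 87.0, 95.8, 106.8, 116.4, 119.9.
The total first reaches 65 DD on day 7.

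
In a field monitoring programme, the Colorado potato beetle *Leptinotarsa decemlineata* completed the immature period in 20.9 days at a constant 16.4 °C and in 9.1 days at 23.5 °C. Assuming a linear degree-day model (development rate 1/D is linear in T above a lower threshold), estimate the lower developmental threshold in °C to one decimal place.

Equal thermal constants: D₁(T₁ − T_b) = D₂(T₂ − T_b).
20.9·(16.4 − T_b) = 9.1·(23.5 − T_b)
T_b = (20.9·16.4 − 9.1·23.5) / (20.9 − 9.1) = 128.91 / 11.8 = 10.925 °C ≈ 10.9 °C.

10.9 °C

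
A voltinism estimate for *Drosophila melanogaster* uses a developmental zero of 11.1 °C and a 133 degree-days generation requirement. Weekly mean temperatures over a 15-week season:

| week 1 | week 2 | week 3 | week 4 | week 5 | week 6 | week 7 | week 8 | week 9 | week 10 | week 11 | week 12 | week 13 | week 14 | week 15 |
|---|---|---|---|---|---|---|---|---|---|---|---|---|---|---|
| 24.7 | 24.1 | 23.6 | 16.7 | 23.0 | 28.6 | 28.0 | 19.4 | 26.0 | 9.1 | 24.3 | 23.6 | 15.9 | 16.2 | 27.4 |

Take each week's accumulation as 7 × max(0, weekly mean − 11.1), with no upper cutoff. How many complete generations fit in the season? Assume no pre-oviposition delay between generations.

8 generations

Weekly DD (7 × max(0, T̄ − 11.1)): 95.2, 91.0, 87.5, 39.2, 83.3, 122.5, 118.3, 58.1, 104.3, 0.0, 92.4, 87.5, 33.6, 35.7, 114.1.
Season total = 1162.7 DD.
Complete generations = ⌊1162.7 / 133⌋ = 8.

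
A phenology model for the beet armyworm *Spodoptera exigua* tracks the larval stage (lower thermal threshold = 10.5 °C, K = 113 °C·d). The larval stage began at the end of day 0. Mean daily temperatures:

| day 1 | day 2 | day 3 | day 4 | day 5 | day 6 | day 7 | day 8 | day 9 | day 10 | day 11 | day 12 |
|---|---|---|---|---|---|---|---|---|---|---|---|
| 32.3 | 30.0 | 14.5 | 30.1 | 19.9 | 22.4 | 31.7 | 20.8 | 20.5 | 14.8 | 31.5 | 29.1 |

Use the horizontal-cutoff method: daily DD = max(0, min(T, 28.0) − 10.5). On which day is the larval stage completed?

Daily DD above 10.5 °C (capped at 17.5): 17.5, 17.5, 4.0, 17.5, 9.4, 11.9, 17.5, 10.3, 10.0, 4.3, 17.5, 17.5.
Cumulative: 17.5, 35.0, 39.0, 56.5, 65.9, 77.8, 95.3, 105.6, 115.6, 119.9, 137.4, 154.9.
The total first reaches 113 DD on day 9.

day 9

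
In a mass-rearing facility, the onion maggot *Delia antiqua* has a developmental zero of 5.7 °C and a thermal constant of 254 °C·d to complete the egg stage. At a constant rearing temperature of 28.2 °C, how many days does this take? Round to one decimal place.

Daily accumulation = 28.2 − 5.7 = 22.5 DD/day.
Duration = 254 / 22.5 = 11.289 ≈ 11.3 days.

11.3 days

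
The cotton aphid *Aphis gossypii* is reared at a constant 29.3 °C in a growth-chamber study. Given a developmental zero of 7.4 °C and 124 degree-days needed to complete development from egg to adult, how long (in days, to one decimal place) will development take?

Daily accumulation = 29.3 − 7.4 = 21.9 DD/day.
Duration = 124 / 21.9 = 5.662 ≈ 5.7 days.

5.7 days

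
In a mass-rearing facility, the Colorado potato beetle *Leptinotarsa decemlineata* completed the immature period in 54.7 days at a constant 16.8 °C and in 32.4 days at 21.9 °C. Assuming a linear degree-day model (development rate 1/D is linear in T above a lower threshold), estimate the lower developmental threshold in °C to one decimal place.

Under the model K = D·(T − T_b), so D₁·(T₁ − T_b) = D₂·(T₂ − T_b).
54.7·(16.8 − T_b) = 32.4·(21.9 − T_b)
T_b = (54.7·16.8 − 32.4·21.9) / (54.7 − 32.4) = 209.40 / 22.3 = 9.390 °C ≈ 9.4 °C.

9.4 °C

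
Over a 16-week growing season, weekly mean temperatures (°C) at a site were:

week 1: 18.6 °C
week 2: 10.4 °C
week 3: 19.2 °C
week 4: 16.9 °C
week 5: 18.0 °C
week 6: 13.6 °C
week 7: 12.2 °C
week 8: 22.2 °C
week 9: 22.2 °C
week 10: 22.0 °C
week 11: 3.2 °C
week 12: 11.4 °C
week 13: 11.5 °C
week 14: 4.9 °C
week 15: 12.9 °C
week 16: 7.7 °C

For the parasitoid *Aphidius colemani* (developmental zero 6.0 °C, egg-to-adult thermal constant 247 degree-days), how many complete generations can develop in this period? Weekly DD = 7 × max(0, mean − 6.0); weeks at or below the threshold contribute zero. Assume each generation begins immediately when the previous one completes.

3 generations

Weekly DD (7 × max(0, T̄ − 6.0)): 88.2, 30.8, 92.4, 76.3, 84.0, 53.2, 43.4, 113.4, 113.4, 112.0, 0.0, 37.8, 38.5, 0.0, 48.3, 11.9.
Season total = 943.6 DD.
Complete generations = ⌊943.6 / 247⌋ = 3.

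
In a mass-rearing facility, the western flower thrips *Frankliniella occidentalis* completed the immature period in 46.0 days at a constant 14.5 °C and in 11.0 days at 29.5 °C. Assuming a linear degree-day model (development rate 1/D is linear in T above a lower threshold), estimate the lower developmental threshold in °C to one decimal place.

Under the model K = D·(T − T_b), so D₁·(T₁ − T_b) = D₂·(T₂ − T_b).
46.0·(14.5 − T_b) = 11.0·(29.5 − T_b)
T_b = (46.0·14.5 − 11.0·29.5) / (46.0 − 11.0) = 342.50 / 35.0 = 9.786 °C ≈ 9.8 °C.

9.8 °C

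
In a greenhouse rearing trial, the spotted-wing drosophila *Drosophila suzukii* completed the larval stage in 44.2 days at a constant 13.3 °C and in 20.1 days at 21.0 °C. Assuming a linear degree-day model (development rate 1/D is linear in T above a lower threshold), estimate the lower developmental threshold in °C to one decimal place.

Linear rate model ⇒ the product D·(T − T_b) is constant across temperatures.
44.2·(13.3 − T_b) = 20.1·(21.0 − T_b)
T_b = (44.2·13.3 − 20.1·21.0) / (44.2 − 20.1) = 165.76 / 24.1 = 6.878 °C ≈ 6.9 °C.

6.9 °C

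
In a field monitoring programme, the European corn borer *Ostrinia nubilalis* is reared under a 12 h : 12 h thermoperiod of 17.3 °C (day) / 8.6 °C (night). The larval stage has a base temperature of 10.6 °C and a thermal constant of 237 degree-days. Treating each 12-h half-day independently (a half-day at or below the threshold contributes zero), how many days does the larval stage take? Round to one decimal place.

70.7 days

Day half: max(0, 17.3 − 10.6) × 0.5 = 6.7 × 0.5 = 3.35 DD.
Night half: max(0, 8.6 − 10.6) × 0.5 = 0.0 × 0.5 = 0.00 DD.
Per 24 h: 3.35 DD/day.
Duration = 237 / 3.35 = 70.746 ≈ 70.7 days.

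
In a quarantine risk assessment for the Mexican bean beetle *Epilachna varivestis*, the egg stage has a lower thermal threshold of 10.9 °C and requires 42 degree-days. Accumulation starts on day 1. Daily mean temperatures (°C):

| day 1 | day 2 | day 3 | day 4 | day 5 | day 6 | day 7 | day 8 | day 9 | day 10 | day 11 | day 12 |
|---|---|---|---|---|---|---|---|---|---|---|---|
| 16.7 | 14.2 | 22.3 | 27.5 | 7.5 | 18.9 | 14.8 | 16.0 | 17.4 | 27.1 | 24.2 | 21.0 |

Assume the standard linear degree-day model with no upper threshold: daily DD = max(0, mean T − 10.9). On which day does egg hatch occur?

day 6

Daily DD above 10.9 °C: 5.8, 3.3, 11.4, 16.6, 0.0, 8.0, 3.9, 5.1, 6.5, 16.2, 13.3, 10.1.
Cumulative: 5.8, 9.1, 20.5, 37.1, 37.1, 45.1, 49.0, 54.1, 60.6, 76.8, 90.1, 100.2.
The total first reaches 42 DD on day 6.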